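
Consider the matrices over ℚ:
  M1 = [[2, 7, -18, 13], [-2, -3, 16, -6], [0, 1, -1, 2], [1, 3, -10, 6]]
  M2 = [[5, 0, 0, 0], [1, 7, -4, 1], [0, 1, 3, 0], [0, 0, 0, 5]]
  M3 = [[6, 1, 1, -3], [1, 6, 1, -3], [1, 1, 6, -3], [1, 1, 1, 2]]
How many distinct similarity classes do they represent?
Characteristic polynomials: χ_{M1} = (x - 1)^4, χ_{M2} = (x - 5)^4, χ_{M3} = (x - 5)^4.

{M1}: invariant factors (x - 1)^2, (x - 1)^2.

{M2}: invariant factors x - 5, (x - 5)^3.

{M3}: invariant factors x - 5, x - 5, (x - 5)^2.

Matrices are similar if and only if their invariant-factor lists agree; the partition into similarity classes is {M1}, {M2}, {M3}.

3 classes: {M1}, {M2}, {M3}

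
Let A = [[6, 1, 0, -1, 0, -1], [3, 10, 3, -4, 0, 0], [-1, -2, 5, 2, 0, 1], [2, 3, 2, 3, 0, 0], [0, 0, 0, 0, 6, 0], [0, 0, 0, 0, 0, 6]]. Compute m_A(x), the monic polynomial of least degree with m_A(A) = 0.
m_A(x) = (x - 6)^3

The characteristic polynomial factors as (x - 6)^6. The minimal polynomial is ∏(x - λ)^{k_λ} where k_λ is the size of the largest Jordan block at λ.

For λ = 6: rank(A - 6I) = 3, and the largest Jordan block has size 3 (the smallest k with rank((A - 6I)^k) = rank((A - 6I)^(k+1))).

So m_A(x) = (x - 6)^3.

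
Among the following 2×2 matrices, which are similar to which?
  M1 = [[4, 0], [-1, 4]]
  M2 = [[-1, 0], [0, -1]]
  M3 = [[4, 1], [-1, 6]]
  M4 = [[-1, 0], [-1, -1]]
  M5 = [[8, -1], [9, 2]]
4 classes: {M1}, {M2}, {M3, M5}, {M4}

Characteristic polynomials: χ_{M1} = (x - 4)^2, χ_{M2} = (x + 1)^2, χ_{M3} = (x - 5)^2, χ_{M4} = (x + 1)^2, χ_{M5} = (x - 5)^2.

{M1}: invariant factors (x - 4)^2.

{M2}: invariant factors x + 1, x + 1.

{M3, M5}: invariant factors (x - 5)^2.

{M4}: invariant factors (x + 1)^2.

Matrices are similar if and only if their invariant-factor lists agree; the partition into similarity classes is {M1}, {M2}, {M3, M5}, {M4}.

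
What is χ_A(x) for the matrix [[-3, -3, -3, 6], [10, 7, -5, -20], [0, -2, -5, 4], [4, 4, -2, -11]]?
χ_A(x) = (x + 3)^4

xI - A = [[x + 3, 3, 3, -6], [-10, x - 7, 5, 20], [0, 2, x + 5, -4], [-4, -4, 2, x + 11]].

Expanding det(xI - A) along the first row:
det(xI - A) = + (x + 3)·det([[x - 7, 5, 20], [2, x + 5, -4], [-4, 2, x + 11]]) - (3)·det([[-10, 5, 20], [0, x + 5, -4], [-4, 2, x + 11]]) + (3)·det([[-10, x - 7, 20], [0, 2, -4], [-4, -4, x + 11]]) - (-6)·det([[-10, x - 7, 5], [0, 2, x + 5], [-4, -4, 2]]).

Evaluating gives χ_A(x) = x^4 + 12x^3 + 54x^2 + 108x + 81 = (x + 3)^4.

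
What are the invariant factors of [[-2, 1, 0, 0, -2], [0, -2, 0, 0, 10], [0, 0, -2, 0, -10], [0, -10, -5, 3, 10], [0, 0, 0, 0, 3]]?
The Jordan structure of A has elementary divisors (x + 2)^2, (x + 2), (x - 3), (x - 3). Arranging the block sizes at each eigenvalue in decreasing order and taking row products gives the invariant factors.

Invariant factors (smallest first, each dividing the next): (x - 3)(x + 2), (x - 3)(x + 2)^2.

Check: the last factor (x - 3)(x + 2)^2 is the minimal polynomial, and the product (x - 3)^2(x + 2)^3 is the characteristic polynomial.

(x - 3)(x + 2), (x - 3)(x + 2)^2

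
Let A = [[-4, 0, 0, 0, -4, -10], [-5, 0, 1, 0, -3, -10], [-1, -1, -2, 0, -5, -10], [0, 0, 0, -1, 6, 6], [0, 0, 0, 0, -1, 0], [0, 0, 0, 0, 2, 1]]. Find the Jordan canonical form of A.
J = [[-4, 0, 0, 0, 0, 0], [0, -1, 1, 0, 0, 0], [0, 0, -1, 0, 0, 0], [0, 0, 0, -1, 0, 0], [0, 0, 0, 0, -1, 0], [0, 0, 0, 0, 0, 1]]

The characteristic polynomial is det(xI - A) = (x - 1)(x + 1)^4(x + 4), so the eigenvalues are -4 (algebraic multiplicity 1), -1 (algebraic multiplicity 4), 1 (algebraic multiplicity 1).

For λ = -4: algebraic multiplicity 1 gives one 1×1 block.

For λ = -1: rank(A + I) = 3, rank((A + I)^2) = 2. The eigenspace has dimension 6 - 3 = 3, so there are 3 Jordan blocks; the rank sequence gives block sizes [2, 1, 1].

For λ = 1: algebraic multiplicity 1 gives one 1×1 block.

Assembling the blocks gives the Jordan form J above.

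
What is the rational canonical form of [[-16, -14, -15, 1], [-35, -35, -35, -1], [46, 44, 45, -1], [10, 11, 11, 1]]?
R = [[0, 0, 0, -30], [1, 0, 0, -25], [0, 1, 0, -11], [0, 0, 1, -5]]

The invariant factors of A (the non-unit diagonal entries of the Smith normal form of xI - A over ℚ[x]) are (x + 2)(x + 3)(x^2 + 5), each dividing the next. The characteristic polynomial is their product, (x + 2)(x + 3)(x^2 + 5).

The rational canonical form is the block-diagonal matrix of companion matrices C(f_i):
R = [[0, 0, 0, -30], [1, 0, 0, -25], [0, 1, 0, -11], [0, 0, 1, -5]].

Note the characteristic polynomial does not split into linear factors over ℚ, so A has no Jordan form over ℚ; the rational canonical form exists over any field.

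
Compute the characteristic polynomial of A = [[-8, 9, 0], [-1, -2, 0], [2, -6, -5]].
χ_A(x) = (x + 5)^3

xI - A = [[x + 8, -9, 0], [1, x + 2, 0], [-2, 6, x + 5]].

Expanding det(xI - A) along the first row:
det(xI - A) = + (x + 8)·det([[x + 2, 0], [6, x + 5]]) - (-9)·det([[1, 0], [-2, x + 5]]) + (0)·det([[1, x + 2], [-2, 6]]).

Evaluating gives χ_A(x) = x^3 + 15x^2 + 75x + 125 = (x + 5)^3.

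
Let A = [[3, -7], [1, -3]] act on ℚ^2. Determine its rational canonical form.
The invariant factors of A (the non-unit diagonal entries of the Smith normal form of xI - A over ℚ[x]) are x^2 - 2, each dividing the next. The characteristic polynomial is their product, x^2 - 2.

The rational canonical form is the block-diagonal matrix of companion matrices C(f_i):
R = [[0, 2], [1, 0]].

Note the characteristic polynomial does not split into linear factors over ℚ, so A has no Jordan form over ℚ; the rational canonical form exists over any field.

R = [[0, 2], [1, 0]]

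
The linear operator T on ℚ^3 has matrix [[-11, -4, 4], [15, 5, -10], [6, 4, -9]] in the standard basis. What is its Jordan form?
J = [[-5, 1, 0], [0, -5, 0], [0, 0, -5]]

The characteristic polynomial is det(xI - A) = (x + 5)^3, so the eigenvalues are -5 (algebraic multiplicity 3).

For λ = -5: rank(A + 5I) = 1, rank((A + 5I)^2) = 0. The eigenspace has dimension 3 - 1 = 2, so there are 2 Jordan blocks; the rank sequence gives block sizes [2, 1].

Assembling the blocks gives the Jordan form J above.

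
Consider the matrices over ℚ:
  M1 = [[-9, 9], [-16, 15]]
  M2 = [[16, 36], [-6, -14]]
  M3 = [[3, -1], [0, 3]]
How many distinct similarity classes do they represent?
Characteristic polynomials: χ_{M1} = (x - 3)^2, χ_{M2} = (x - 4)(x + 2), χ_{M3} = (x - 3)^2.

{M1, M3}: invariant factors (x - 3)^2.

{M2}: invariant factors (x - 4)(x + 2).

Matrices are similar if and only if their invariant-factor lists agree; the partition into similarity classes is {M1, M3}, {M2}.

2 classes: {M1, M3}, {M2}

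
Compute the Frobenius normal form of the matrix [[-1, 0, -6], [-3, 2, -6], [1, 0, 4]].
The invariant factors of A (the non-unit diagonal entries of the Smith normal form of xI - A over ℚ[x]) are x - 2, (x - 2)(x - 1), each dividing the next. The characteristic polynomial is their product, (x - 2)^2(x - 1).

The rational canonical form is the block-diagonal matrix of companion matrices C(f_i):
R = [[2, 0, 0], [0, 0, -2], [0, 1, 3]].

R = [[2, 0, 0], [0, 0, -2], [0, 1, 3]]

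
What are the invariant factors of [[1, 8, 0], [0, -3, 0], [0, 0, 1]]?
x - 1, (x - 1)(x + 3)

The Jordan structure of A has elementary divisors (x + 3), (x - 1), (x - 1). Arranging the block sizes at each eigenvalue in decreasing order and taking row products gives the invariant factors.

Invariant factors (smallest first, each dividing the next): x - 1, (x - 1)(x + 3).

Check: the last factor (x - 1)(x + 3) is the minimal polynomial, and the product (x - 1)^2(x + 3) is the characteristic polynomial.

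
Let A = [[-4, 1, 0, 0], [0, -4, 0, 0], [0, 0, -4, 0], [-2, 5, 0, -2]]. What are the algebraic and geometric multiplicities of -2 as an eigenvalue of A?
The characteristic polynomial is (x + 2)(x + 4)^3, so the factor x + 2 appears with exponent 1: the algebraic multiplicity is 1.

rank(A + 2I) = 3, so the eigenspace has dimension 4 - 3 = 1: the geometric multiplicity is 1.

algebraic multiplicity 1, geometric multiplicity 1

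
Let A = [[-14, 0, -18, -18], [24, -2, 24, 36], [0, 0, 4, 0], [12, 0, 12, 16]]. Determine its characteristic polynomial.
xI - A = [[x + 14, 0, 18, 18], [-24, x + 2, -24, -36], [0, 0, x - 4, 0], [-12, 0, -12, x - 16]].

Expanding det(xI - A) along the first row:
det(xI - A) = + (x + 14)·det([[x + 2, -24, -36], [0, x - 4, 0], [0, -12, x - 16]]) - (0)·det([[-24, -24, -36], [0, x - 4, 0], [-12, -12, x - 16]]) + (18)·det([[-24, x + 2, -36], [0, 0, 0], [-12, 0, x - 16]]) - (18)·det([[-24, x + 2, -24], [0, 0, x - 4], [-12, 0, -12]]).

Evaluating gives χ_A(x) = x^4 - 4x^3 - 12x^2 + 32x + 64 = (x - 4)^2(x + 2)^2.

χ_A(x) = (x - 4)^2(x + 2)^2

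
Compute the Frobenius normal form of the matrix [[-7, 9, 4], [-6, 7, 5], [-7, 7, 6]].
R = [[0, 0, -12], [1, 0, 2], [0, 1, 6]]

The invariant factors of A (the non-unit diagonal entries of the Smith normal form of xI - A over ℚ[x]) are (x - 6)(x^2 - 2), each dividing the next. The characteristic polynomial is their product, (x - 6)(x^2 - 2).

The rational canonical form is the block-diagonal matrix of companion matrices C(f_i):
R = [[0, 0, -12], [1, 0, 2], [0, 1, 6]].

Note the characteristic polynomial does not split into linear factors over ℚ, so A has no Jordan form over ℚ; the rational canonical form exists over any field.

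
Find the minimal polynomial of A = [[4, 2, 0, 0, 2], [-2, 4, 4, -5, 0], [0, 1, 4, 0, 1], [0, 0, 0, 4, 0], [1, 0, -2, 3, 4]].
m_A(x) = (x - 4)^3

The characteristic polynomial factors as (x - 4)^5. The minimal polynomial is ∏(x - λ)^{k_λ} where k_λ is the size of the largest Jordan block at λ.

For λ = 4: rank(A - 4I) = 3, and the largest Jordan block has size 3 (the smallest k with rank((A - 4I)^k) = rank((A - 4I)^(k+1))).

So m_A(x) = (x - 4)^3.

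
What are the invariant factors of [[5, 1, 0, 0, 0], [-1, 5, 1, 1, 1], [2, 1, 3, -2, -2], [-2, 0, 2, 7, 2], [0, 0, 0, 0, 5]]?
The Jordan structure of A has elementary divisors (x - 5)^3, (x - 5), (x - 5). Arranging the block sizes at each eigenvalue in decreasing order and taking row products gives the invariant factors.

Invariant factors (smallest first, each dividing the next): x - 5, x - 5, (x - 5)^3.

Check: the last factor (x - 5)^3 is the minimal polynomial, and the product (x - 5)^5 is the characteristic polynomial.

x - 5, x - 5, (x - 5)^3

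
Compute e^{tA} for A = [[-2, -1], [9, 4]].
e^{tA} = [[(1 - 3*t)*e^{t}, -t*e^{t}], [9*t*e^{t}, (3*t + 1)*e^{t}]]

A has Jordan form J = [[1, 1], [0, 1]] with A = PJP^{-1}, so e^{tA} = P e^{tJ} P^{-1}.

For a Jordan block J_k(λ), e^{tJ_k(λ)} = e^{λt} · (I + tN + t^2 N^2/2! + ... + t^{k-1} N^{k-1}/(k-1)!) where N is the nilpotent superdiagonal part.

Assembling the blocks and conjugating back gives the entries of e^{tA} as shown above.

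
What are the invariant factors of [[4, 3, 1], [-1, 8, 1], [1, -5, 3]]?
(x - 5)^3

The Jordan structure of A has elementary divisors (x - 5)^3. Arranging the block sizes at each eigenvalue in decreasing order and taking row products gives the invariant factors.

Invariant factors (smallest first, each dividing the next): (x - 5)^3.

Check: the last factor (x - 5)^3 is the minimal polynomial, and the product (x - 5)^3 is the characteristic polynomial.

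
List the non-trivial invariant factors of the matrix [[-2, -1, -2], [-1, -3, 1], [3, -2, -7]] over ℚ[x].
The Jordan structure of A has elementary divisors (x + 4)^3. Arranging the block sizes at each eigenvalue in decreasing order and taking row products gives the invariant factors.

Invariant factors (smallest first, each dividing the next): (x + 4)^3.

Check: the last factor (x + 4)^3 is the minimal polynomial, and the product (x + 4)^3 is the characteristic polynomial.

(x + 4)^3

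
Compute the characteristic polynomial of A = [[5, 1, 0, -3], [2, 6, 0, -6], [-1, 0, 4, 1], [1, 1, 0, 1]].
xI - A = [[x - 5, -1, 0, 3], [-2, x - 6, 0, 6], [1, 0, x - 4, -1], [-1, -1, 0, x - 1]].

Expanding det(xI - A) along the first row:
det(xI - A) = + (x - 5)·det([[x - 6, 0, 6], [0, x - 4, -1], [-1, 0, x - 1]]) - (-1)·det([[-2, 0, 6], [1, x - 4, -1], [-1, 0, x - 1]]) + (0)·det([[-2, x - 6, 6], [1, 0, -1], [-1, -1, x - 1]]) - (3)·det([[-2, x - 6, 0], [1, 0, x - 4], [-1, -1, 0]]).

Evaluating gives χ_A(x) = x^4 - 16x^3 + 96x^2 - 256x + 256 = (x - 4)^4.

χ_A(x) = (x - 4)^4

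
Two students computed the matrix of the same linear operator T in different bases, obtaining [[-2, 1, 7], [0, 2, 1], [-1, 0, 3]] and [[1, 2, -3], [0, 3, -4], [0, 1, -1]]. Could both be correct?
Two matrices over a field are similar if and only if they have the same invariant factors.

Both A and B have characteristic polynomial (x - 1)^3 and minimal polynomial (x - 1)^3. Computing further, both have invariant factors (x - 1)^3. Hence A and B are similar.

Yes.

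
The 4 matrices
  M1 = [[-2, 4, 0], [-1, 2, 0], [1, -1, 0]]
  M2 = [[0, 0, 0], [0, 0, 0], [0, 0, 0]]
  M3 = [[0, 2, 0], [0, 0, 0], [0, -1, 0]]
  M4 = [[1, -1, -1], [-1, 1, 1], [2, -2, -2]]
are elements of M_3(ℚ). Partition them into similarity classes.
3 classes: {M1}, {M2}, {M3, M4}

Characteristic polynomials: χ_{M1} = x^3, χ_{M2} = x^3, χ_{M3} = x^3, χ_{M4} = x^3.

{M1}: invariant factors x^3.

{M2}: invariant factors x, x, x.

{M3, M4}: invariant factors x, x^2.

Matrices are similar if and only if their invariant-factor lists agree; the partition into similarity classes is {M1}, {M2}, {M3, M4}.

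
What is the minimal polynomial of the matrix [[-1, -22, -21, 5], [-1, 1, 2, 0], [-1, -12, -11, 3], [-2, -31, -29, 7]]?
m_A(x) = x^3(x + 4)

The characteristic polynomial factors as x^3(x + 4). The minimal polynomial is ∏(x - λ)^{k_λ} where k_λ is the size of the largest Jordan block at λ.

For λ = -4: rank(A + 4I) = 3, and the largest Jordan block has size 1 (the smallest k with rank((A + 4I)^k) = rank((A + 4I)^(k+1))).
For λ = 0: rank(A) = 3, and the largest Jordan block has size 3 (the smallest k with rank(A^k) = rank(A^(k+1))).

So m_A(x) = x^3(x + 4).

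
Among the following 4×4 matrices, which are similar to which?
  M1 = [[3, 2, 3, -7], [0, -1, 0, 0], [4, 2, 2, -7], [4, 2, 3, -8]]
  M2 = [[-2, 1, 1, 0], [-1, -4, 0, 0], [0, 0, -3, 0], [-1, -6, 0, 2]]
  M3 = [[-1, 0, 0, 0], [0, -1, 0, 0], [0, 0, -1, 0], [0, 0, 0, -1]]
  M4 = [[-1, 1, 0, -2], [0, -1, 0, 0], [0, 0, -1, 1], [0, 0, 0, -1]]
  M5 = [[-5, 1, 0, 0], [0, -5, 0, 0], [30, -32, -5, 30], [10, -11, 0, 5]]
Characteristic polynomials: χ_{M1} = (x + 1)^4, χ_{M2} = (x - 2)(x + 3)^3, χ_{M3} = (x + 1)^4, χ_{M4} = (x + 1)^4, χ_{M5} = (x - 5)(x + 5)^3.

{M1}: invariant factors x + 1, x + 1, (x + 1)^2.

{M2}: invariant factors (x - 2)(x + 3)^3.

{M3}: invariant factors x + 1, x + 1, x + 1, x + 1.

{M4}: invariant factors (x + 1)^2, (x + 1)^2.

{M5}: invariant factors x + 5, (x - 5)(x + 5)^2.

Matrices are similar if and only if their invariant-factor lists agree; the partition into similarity classes is {M1}, {M2}, {M3}, {M4}, {M5}.

5 classes: {M1}, {M2}, {M3}, {M4}, {M5}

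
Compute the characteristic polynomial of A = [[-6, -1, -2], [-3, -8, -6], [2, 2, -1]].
χ_A(x) = (x + 5)^3

xI - A = [[x + 6, 1, 2], [3, x + 8, 6], [-2, -2, x + 1]].

Expanding det(xI - A) along the first row:
det(xI - A) = + (x + 6)·det([[x + 8, 6], [-2, x + 1]]) - (1)·det([[3, 6], [-2, x + 1]]) + (2)·det([[3, x + 8], [-2, -2]]).

Evaluating gives χ_A(x) = x^3 + 15x^2 + 75x + 125 = (x + 5)^3.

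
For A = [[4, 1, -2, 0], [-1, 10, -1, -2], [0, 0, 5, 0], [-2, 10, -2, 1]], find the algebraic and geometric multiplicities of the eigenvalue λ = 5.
The characteristic polynomial is (x - 5)^4, so the factor x - 5 appears with exponent 4: the algebraic multiplicity is 4.

rank(A - 5I) = 2, so the eigenspace has dimension 4 - 2 = 2: the geometric multiplicity is 2.

Since 2 < 4, A is not diagonalizable.

algebraic multiplicity 4, geometric multiplicity 2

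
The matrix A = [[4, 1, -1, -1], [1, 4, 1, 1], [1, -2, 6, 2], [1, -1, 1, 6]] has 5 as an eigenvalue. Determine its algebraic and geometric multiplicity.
algebraic multiplicity 4, geometric multiplicity 2

The characteristic polynomial is (x - 5)^4, so the factor x - 5 appears with exponent 4: the algebraic multiplicity is 4.

rank(A - 5I) = 2, so the eigenspace has dimension 4 - 2 = 2: the geometric multiplicity is 2.

Since 2 < 4, A is not diagonalizable.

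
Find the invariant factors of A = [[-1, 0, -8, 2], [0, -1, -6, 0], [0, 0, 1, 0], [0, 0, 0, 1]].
(x - 1)(x + 1), (x - 1)(x + 1)

The Jordan structure of A has elementary divisors (x + 1), (x + 1), (x - 1), (x - 1). Arranging the block sizes at each eigenvalue in decreasing order and taking row products gives the invariant factors.

Invariant factors (smallest first, each dividing the next): (x - 1)(x + 1), (x - 1)(x + 1).

Check: the last factor (x - 1)(x + 1) is the minimal polynomial, and the product (x - 1)^2(x + 1)^2 is the characteristic polynomial.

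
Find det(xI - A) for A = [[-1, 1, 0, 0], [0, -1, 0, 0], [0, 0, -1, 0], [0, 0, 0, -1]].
xI - A = [[x + 1, -1, 0, 0], [0, x + 1, 0, 0], [0, 0, x + 1, 0], [0, 0, 0, x + 1]].

Expanding det(xI - A) along the first row:
det(xI - A) = + (x + 1)·det([[x + 1, 0, 0], [0, x + 1, 0], [0, 0, x + 1]]) - (-1)·det([[0, 0, 0], [0, x + 1, 0], [0, 0, x + 1]]) + (0)·det([[0, x + 1, 0], [0, 0, 0], [0, 0, x + 1]]) - (0)·det([[0, x + 1, 0], [0, 0, x + 1], [0, 0, 0]]).

Evaluating gives χ_A(x) = x^4 + 4x^3 + 6x^2 + 4x + 1 = (x + 1)^4.

χ_A(x) = (x + 1)^4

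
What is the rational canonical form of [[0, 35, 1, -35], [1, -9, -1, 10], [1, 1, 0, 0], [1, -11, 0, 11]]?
R = [[0, 0, 0, -25], [1, 0, 0, 10], [0, 1, 0, -11], [0, 0, 1, 2]]

The invariant factors of A (the non-unit diagonal entries of the Smith normal form of xI - A over ℚ[x]) are (x^2 - x + 5)^2, each dividing the next. The characteristic polynomial is their product, (x^2 - x + 5)^2.

The rational canonical form is the block-diagonal matrix of companion matrices C(f_i):
R = [[0, 0, 0, -25], [1, 0, 0, 10], [0, 1, 0, -11], [0, 0, 1, 2]].

Note the characteristic polynomial does not split into linear factors over ℚ, so A has no Jordan form over ℚ; the rational canonical form exists over any field.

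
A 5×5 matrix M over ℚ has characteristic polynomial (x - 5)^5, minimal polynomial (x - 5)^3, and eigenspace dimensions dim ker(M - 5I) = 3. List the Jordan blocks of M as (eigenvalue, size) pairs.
Jordan blocks: (5, 3), (5, 1), (5, 1)

λ = 5: algebraic multiplicity 5 (exponent in χ_M), largest block size 3 (exponent in m_M), 3 blocks (geometric multiplicity). These force block sizes [3, 1, 1].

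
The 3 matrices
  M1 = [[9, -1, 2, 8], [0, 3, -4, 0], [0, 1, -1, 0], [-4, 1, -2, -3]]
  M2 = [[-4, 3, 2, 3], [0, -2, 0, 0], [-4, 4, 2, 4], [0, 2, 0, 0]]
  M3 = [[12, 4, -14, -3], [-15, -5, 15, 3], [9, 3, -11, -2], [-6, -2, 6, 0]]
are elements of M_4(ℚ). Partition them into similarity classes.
Characteristic polynomials: χ_{M1} = (x - 5)(x - 1)^3, χ_{M2} = x^2(x + 2)^2, χ_{M3} = x^2(x + 2)^2.

{M1}: invariant factors x - 1, (x - 5)(x - 1)^2.

{M2}: invariant factors x + 2, x^2(x + 2).

{M3}: invariant factors x^2(x + 2)^2.

Matrices are similar if and only if their invariant-factor lists agree; the partition into similarity classes is {M1}, {M2}, {M3}.

3 classes: {M1}, {M2}, {M3}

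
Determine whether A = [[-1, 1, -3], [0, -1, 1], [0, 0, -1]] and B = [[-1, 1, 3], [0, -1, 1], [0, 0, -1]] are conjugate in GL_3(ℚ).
Yes.

Two matrices over a field are similar if and only if they have the same invariant factors.

Both A and B have characteristic polynomial (x + 1)^3 and minimal polynomial (x + 1)^3. Computing further, both have invariant factors (x + 1)^3. Hence A and B are similar.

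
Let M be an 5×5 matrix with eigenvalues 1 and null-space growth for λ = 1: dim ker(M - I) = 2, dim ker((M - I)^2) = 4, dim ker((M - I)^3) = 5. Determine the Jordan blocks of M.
Jordan blocks: (1, 3), (1, 2)

λ = 1: successive nullity increments [2, 2, 1] count blocks of size ≥ k; block sizes are [3, 2].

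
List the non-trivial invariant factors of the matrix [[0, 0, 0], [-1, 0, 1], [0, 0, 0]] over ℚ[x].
The Jordan structure of A has elementary divisors x^2, x. Arranging the block sizes at each eigenvalue in decreasing order and taking row products gives the invariant factors.

Invariant factors (smallest first, each dividing the next): x, x^2.

Check: the last factor x^2 is the minimal polynomial, and the product x^3 is the characteristic polynomial.

x, x^2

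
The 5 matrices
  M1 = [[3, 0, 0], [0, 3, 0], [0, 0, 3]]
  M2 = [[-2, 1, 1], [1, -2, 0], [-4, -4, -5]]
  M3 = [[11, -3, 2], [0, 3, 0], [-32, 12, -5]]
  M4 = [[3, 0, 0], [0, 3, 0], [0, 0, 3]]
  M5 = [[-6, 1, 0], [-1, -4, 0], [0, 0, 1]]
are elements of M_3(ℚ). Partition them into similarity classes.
4 classes: {M1, M4}, {M2}, {M3}, {M5}

Characteristic polynomials: χ_{M1} = (x - 3)^3, χ_{M2} = (x + 3)^3, χ_{M3} = (x - 3)^3, χ_{M4} = (x - 3)^3, χ_{M5} = (x - 1)(x + 5)^2.

{M1, M4}: invariant factors x - 3, x - 3, x - 3.

{M2}: invariant factors (x + 3)^3.

{M3}: invariant factors x - 3, (x - 3)^2.

{M5}: invariant factors (x - 1)(x + 5)^2.

Matrices are similar if and only if their invariant-factor lists agree; the partition into similarity classes is {M1, M4}, {M2}, {M3}, {M5}.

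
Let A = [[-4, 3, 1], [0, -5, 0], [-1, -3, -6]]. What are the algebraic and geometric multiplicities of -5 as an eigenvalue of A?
The characteristic polynomial is (x + 5)^3, so the factor x + 5 appears with exponent 3: the algebraic multiplicity is 3.

rank(A + 5I) = 1, so the eigenspace has dimension 3 - 1 = 2: the geometric multiplicity is 2.

Since 2 < 3, A is not diagonalizable.

algebraic multiplicity 3, geometric multiplicity 2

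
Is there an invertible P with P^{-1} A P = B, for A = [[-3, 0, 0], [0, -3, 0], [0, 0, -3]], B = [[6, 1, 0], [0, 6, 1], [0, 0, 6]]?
trace(A) = -9 but trace(B) = 18. The trace is a similarity invariant, so A and B are not similar.

No.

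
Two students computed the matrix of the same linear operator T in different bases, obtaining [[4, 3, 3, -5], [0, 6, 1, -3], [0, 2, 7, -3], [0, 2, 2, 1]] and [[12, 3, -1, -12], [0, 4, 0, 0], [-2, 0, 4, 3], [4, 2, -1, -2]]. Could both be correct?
Two matrices over a field are similar if and only if they have the same invariant factors.

Both A and B have characteristic polynomial (x - 5)^2(x - 4)^2 and minimal polynomial (x - 5)^2(x - 4)^2. Computing further, both have invariant factors (x - 5)^2(x - 4)^2. Hence A and B are similar.

Yes.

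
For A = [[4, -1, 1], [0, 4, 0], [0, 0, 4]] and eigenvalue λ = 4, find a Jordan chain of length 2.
v_1 = [[-3, 1, 2]]^T, v_2 = [[1, 0, 0]]^T

We seek v_1 ∈ ker((A - 4I)^2) \ ker(A - 4I), then set v_{i+1} = (A - 4I) v_i.

One such chain is v_1 = [[-3, 1, 2]]^T, v_2 = [[1, 0, 0]]^T. Check: (A - 4I) v_2 = [[0, 0, 0]]^T = 0.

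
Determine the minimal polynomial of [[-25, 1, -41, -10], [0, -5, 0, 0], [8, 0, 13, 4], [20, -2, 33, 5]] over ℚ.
The characteristic polynomial factors as (x + 1)^2(x + 5)^2. The minimal polynomial is ∏(x - λ)^{k_λ} where k_λ is the size of the largest Jordan block at λ.

For λ = -5: rank(A + 5I) = 3, and the largest Jordan block has size 2 (the smallest k with rank((A + 5I)^k) = rank((A + 5I)^(k+1))).
For λ = -1: rank(A + I) = 3, and the largest Jordan block has size 2 (the smallest k with rank((A + I)^k) = rank((A + I)^(k+1))).

So m_A(x) = (x + 1)^2(x + 5)^2.

m_A(x) = (x + 1)^2(x + 5)^2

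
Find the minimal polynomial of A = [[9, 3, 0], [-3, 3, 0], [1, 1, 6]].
m_A(x) = (x - 6)^2

The characteristic polynomial factors as (x - 6)^3. The minimal polynomial is ∏(x - λ)^{k_λ} where k_λ is the size of the largest Jordan block at λ.

For λ = 6: rank(A - 6I) = 1, and the largest Jordan block has size 2 (the smallest k with rank((A - 6I)^k) = rank((A - 6I)^(k+1))).

So m_A(x) = (x - 6)^2.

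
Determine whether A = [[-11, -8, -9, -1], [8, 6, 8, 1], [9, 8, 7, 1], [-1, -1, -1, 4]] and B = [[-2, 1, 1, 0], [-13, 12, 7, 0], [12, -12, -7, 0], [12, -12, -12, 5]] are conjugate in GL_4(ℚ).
trace(A) = 6 but trace(B) = 8. The trace is a similarity invariant, so A and B are not similar.

No.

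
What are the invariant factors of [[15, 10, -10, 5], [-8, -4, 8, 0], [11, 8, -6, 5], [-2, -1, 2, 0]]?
x, x^2(x - 5)

The Jordan structure of A has elementary divisors x^2, x, (x - 5). Arranging the block sizes at each eigenvalue in decreasing order and taking row products gives the invariant factors.

Invariant factors (smallest first, each dividing the next): x, x^2(x - 5).

Check: the last factor x^2(x - 5) is the minimal polynomial, and the product x^3(x - 5) is the characteristic polynomial.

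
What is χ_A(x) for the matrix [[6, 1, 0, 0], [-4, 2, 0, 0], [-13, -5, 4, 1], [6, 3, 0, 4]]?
χ_A(x) = (x - 4)^4

xI - A = [[x - 6, -1, 0, 0], [4, x - 2, 0, 0], [13, 5, x - 4, -1], [-6, -3, 0, x - 4]].

Expanding det(xI - A) along the first row:
det(xI - A) = + (x - 6)·det([[x - 2, 0, 0], [5, x - 4, -1], [-3, 0, x - 4]]) - (-1)·det([[4, 0, 0], [13, x - 4, -1], [-6, 0, x - 4]]) + (0)·det([[4, x - 2, 0], [13, 5, -1], [-6, -3, x - 4]]) - (0)·det([[4, x - 2, 0], [13, 5, x - 4], [-6, -3, 0]]).

Evaluating gives χ_A(x) = x^4 - 16x^3 + 96x^2 - 256x + 256 = (x - 4)^4.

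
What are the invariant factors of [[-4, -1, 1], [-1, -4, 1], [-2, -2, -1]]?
x + 3, (x + 3)^2

The Jordan structure of A has elementary divisors (x + 3)^2, (x + 3). Arranging the block sizes at each eigenvalue in decreasing order and taking row products gives the invariant factors.

Invariant factors (smallest first, each dividing the next): x + 3, (x + 3)^2.

Check: the last factor (x + 3)^2 is the minimal polynomial, and the product (x + 3)^3 is the characteristic polynomial.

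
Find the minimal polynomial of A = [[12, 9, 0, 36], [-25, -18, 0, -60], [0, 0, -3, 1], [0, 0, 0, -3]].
m_A(x) = (x + 3)^2

The characteristic polynomial factors as (x + 3)^4. The minimal polynomial is ∏(x - λ)^{k_λ} where k_λ is the size of the largest Jordan block at λ.

For λ = -3: rank(A + 3I) = 2, and the largest Jordan block has size 2 (the smallest k with rank((A + 3I)^k) = rank((A + 3I)^(k+1))).

So m_A(x) = (x + 3)^2.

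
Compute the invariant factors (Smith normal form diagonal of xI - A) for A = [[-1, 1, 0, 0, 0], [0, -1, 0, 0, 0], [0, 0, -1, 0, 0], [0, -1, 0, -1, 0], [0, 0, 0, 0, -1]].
The Jordan structure of A has elementary divisors (x + 1)^2, (x + 1), (x + 1), (x + 1). Arranging the block sizes at each eigenvalue in decreasing order and taking row products gives the invariant factors.

Invariant factors (smallest first, each dividing the next): x + 1, x + 1, x + 1, (x + 1)^2.

Check: the last factor (x + 1)^2 is the minimal polynomial, and the product (x + 1)^5 is the characteristic polynomial.

x + 1, x + 1, x + 1, (x + 1)^2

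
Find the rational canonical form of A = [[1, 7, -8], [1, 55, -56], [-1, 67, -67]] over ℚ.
R = [[0, 0, -48], [1, 0, -40], [0, 1, -11]]

The invariant factors of A (the non-unit diagonal entries of the Smith normal form of xI - A over ℚ[x]) are (x + 3)(x + 4)^2, each dividing the next. The characteristic polynomial is their product, (x + 3)(x + 4)^2.

The rational canonical form is the block-diagonal matrix of companion matrices C(f_i):
R = [[0, 0, -48], [1, 0, -40], [0, 1, -11]].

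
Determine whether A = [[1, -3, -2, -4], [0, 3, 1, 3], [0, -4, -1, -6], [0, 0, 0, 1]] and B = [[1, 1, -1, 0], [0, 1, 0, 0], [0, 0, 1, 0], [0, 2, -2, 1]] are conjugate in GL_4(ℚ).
No.

Both have characteristic polynomial (x - 1)^4, but the minimal polynomial of A is (x - 1)^3 while the minimal polynomial of B is (x - 1)^2. The minimal polynomial is a similarity invariant, so A and B are not similar.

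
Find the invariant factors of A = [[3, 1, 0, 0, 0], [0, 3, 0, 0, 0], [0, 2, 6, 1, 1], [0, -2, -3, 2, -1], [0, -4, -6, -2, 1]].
x - 3, (x - 3)^2, (x - 3)^2

The Jordan structure of A has elementary divisors (x - 3)^2, (x - 3)^2, (x - 3). Arranging the block sizes at each eigenvalue in decreasing order and taking row products gives the invariant factors.

Invariant factors (smallest first, each dividing the next): x - 3, (x - 3)^2, (x - 3)^2.

Check: the last factor (x - 3)^2 is the minimal polynomial, and the product (x - 3)^5 is the characteristic polynomial.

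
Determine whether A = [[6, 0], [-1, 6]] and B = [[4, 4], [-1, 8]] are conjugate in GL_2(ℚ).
Yes.

Two matrices over a field are similar if and only if they have the same invariant factors.

Both A and B have characteristic polynomial (x - 6)^2 and minimal polynomial (x - 6)^2. Computing further, both have invariant factors (x - 6)^2. Hence A and B are similar.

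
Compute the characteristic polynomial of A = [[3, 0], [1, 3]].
xI - A = [[x - 3, 0], [-1, x - 3]].

Expanding det(xI - A) along the first row:
det(xI - A) = + (x - 3)·det([[x - 3]]) - (0)·det([[-1]]).

Evaluating gives χ_A(x) = x^2 - 6x + 9 = (x - 3)^2.

χ_A(x) = (x - 3)^2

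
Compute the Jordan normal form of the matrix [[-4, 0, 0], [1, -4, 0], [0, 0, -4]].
The characteristic polynomial is det(xI - A) = (x + 4)^3, so the eigenvalues are -4 (algebraic multiplicity 3).

For λ = -4: rank(A + 4I) = 1, rank((A + 4I)^2) = 0. The eigenspace has dimension 3 - 1 = 2, so there are 2 Jordan blocks; the rank sequence gives block sizes [2, 1].

Assembling the blocks gives the Jordan form J above.

J = [[-4, 1, 0], [0, -4, 0], [0, 0, -4]]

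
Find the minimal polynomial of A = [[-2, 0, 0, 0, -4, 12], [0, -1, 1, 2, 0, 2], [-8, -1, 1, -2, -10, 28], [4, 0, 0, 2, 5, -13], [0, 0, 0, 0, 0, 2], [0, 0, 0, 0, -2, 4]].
The characteristic polynomial factors as x^2(x - 2)^3(x + 2). The minimal polynomial is ∏(x - λ)^{k_λ} where k_λ is the size of the largest Jordan block at λ.

For λ = -2: rank(A + 2I) = 5, and the largest Jordan block has size 1 (the smallest k with rank((A + 2I)^k) = rank((A + 2I)^(k+1))).
For λ = 0: rank(A) = 5, and the largest Jordan block has size 2 (the smallest k with rank(A^k) = rank(A^(k+1))).
For λ = 2: rank(A - 2I) = 4, and the largest Jordan block has size 2 (the smallest k with rank((A - 2I)^k) = rank((A - 2I)^(k+1))).

So m_A(x) = x^2(x - 2)^2(x + 2).

m_A(x) = x^2(x - 2)^2(x + 2)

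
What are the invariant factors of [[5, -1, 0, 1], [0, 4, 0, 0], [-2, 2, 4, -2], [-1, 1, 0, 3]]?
x - 4, x - 4, (x - 4)^2

The Jordan structure of A has elementary divisors (x - 4)^2, (x - 4), (x - 4). Arranging the block sizes at each eigenvalue in decreasing order and taking row products gives the invariant factors.

Invariant factors (smallest first, each dividing the next): x - 4, x - 4, (x - 4)^2.

Check: the last factor (x - 4)^2 is the minimal polynomial, and the product (x - 4)^4 is the characteristic polynomial.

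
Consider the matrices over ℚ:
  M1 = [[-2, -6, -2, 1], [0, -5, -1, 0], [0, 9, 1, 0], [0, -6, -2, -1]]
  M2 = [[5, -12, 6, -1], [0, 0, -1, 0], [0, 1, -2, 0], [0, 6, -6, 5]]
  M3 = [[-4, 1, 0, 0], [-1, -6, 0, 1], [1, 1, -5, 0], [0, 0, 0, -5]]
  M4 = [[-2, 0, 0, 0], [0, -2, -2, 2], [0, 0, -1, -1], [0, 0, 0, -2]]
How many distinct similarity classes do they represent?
Characteristic polynomials: χ_{M1} = (x + 1)(x + 2)^3, χ_{M2} = (x - 5)^2(x + 1)^2, χ_{M3} = (x + 5)^4, χ_{M4} = (x + 1)(x + 2)^3.

{M1}: invariant factors x + 2, (x + 1)(x + 2)^2.

{M2}: invariant factors (x - 5)^2(x + 1)^2.

{M3}: invariant factors x + 5, (x + 5)^3.

{M4}: invariant factors x + 2, x + 2, (x + 1)(x + 2).

Matrices are similar if and only if their invariant-factor lists agree; the partition into similarity classes is {M1}, {M2}, {M3}, {M4}.

4 classes: {M1}, {M2}, {M3}, {M4}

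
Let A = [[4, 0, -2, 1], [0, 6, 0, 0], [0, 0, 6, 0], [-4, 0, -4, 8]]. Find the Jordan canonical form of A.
The characteristic polynomial is det(xI - A) = (x - 6)^4, so the eigenvalues are 6 (algebraic multiplicity 4).

For λ = 6: rank(A - 6I) = 1, rank((A - 6I)^2) = 0. The eigenspace has dimension 4 - 1 = 3, so there are 3 Jordan blocks; the rank sequence gives block sizes [2, 1, 1].

Assembling the blocks gives the Jordan form J above.

J = [[6, 1, 0, 0], [0, 6, 0, 0], [0, 0, 6, 0], [0, 0, 0, 6]]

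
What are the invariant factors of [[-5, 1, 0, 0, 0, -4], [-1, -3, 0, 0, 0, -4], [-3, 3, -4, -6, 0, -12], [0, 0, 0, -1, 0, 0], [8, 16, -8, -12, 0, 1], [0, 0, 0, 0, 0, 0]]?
x + 4, x^2(x + 1)(x + 4)^2

The Jordan structure of A has elementary divisors (x + 4)^2, (x + 4), (x + 1), x^2. Arranging the block sizes at each eigenvalue in decreasing order and taking row products gives the invariant factors.

Invariant factors (smallest first, each dividing the next): x + 4, x^2(x + 1)(x + 4)^2.

Check: the last factor x^2(x + 1)(x + 4)^2 is the minimal polynomial, and the product x^2(x + 1)(x + 4)^3 is the characteristic polynomial.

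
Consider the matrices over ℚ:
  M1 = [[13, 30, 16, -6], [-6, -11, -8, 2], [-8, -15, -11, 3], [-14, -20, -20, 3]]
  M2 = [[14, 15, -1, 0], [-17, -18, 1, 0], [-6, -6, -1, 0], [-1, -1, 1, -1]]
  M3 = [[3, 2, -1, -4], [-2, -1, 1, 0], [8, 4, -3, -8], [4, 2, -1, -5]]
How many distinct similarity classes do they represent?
Characteristic polynomials: χ_{M1} = (x + 1)^3(x + 3), χ_{M2} = (x + 1)^3(x + 3), χ_{M3} = (x + 1)^3(x + 3).

{M1, M2, M3}: invariant factors x + 1, (x + 1)^2(x + 3).

Matrices are similar if and only if their invariant-factor lists agree; the partition into similarity classes is {M1, M2, M3}.

1 class: {M1, M2, M3}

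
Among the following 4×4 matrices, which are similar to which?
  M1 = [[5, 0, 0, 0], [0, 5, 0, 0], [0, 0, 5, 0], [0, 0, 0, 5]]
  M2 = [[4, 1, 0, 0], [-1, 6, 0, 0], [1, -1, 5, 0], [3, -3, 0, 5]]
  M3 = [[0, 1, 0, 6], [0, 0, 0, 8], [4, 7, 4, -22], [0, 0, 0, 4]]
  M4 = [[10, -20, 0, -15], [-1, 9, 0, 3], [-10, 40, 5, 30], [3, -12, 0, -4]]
Characteristic polynomials: χ_{M1} = (x - 5)^4, χ_{M2} = (x - 5)^4, χ_{M3} = x^2(x - 4)^2, χ_{M4} = (x - 5)^4.

{M1}: invariant factors x - 5, x - 5, x - 5, x - 5.

{M2, M4}: invariant factors x - 5, x - 5, (x - 5)^2.

{M3}: invariant factors x - 4, x^2(x - 4).

Matrices are similar if and only if their invariant-factor lists agree; the partition into similarity classes is {M1}, {M2, M4}, {M3}.

3 classes: {M1}, {M2, M4}, {M3}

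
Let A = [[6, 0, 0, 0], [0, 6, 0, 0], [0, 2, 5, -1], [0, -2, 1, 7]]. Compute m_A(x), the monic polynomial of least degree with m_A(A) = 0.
The characteristic polynomial factors as (x - 6)^4. The minimal polynomial is ∏(x - λ)^{k_λ} where k_λ is the size of the largest Jordan block at λ.

For λ = 6: rank(A - 6I) = 1, and the largest Jordan block has size 2 (the smallest k with rank((A - 6I)^k) = rank((A - 6I)^(k+1))).

So m_A(x) = (x - 6)^2.

m_A(x) = (x - 6)^2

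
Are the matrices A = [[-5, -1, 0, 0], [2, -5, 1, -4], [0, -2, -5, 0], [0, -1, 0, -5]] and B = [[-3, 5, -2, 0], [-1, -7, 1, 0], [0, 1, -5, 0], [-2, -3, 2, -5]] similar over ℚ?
Yes.

Two matrices over a field are similar if and only if they have the same invariant factors.

Both A and B have characteristic polynomial (x + 5)^4 and minimal polynomial (x + 5)^3. Computing further, both have invariant factors x + 5, (x + 5)^3. Hence A and B are similar.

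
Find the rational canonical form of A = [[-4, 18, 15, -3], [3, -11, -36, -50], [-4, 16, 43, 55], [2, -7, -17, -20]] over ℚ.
The invariant factors of A (the non-unit diagonal entries of the Smith normal form of xI - A over ℚ[x]) are (x^2 - 4x - 2)^2, each dividing the next. The characteristic polynomial is their product, (x^2 - 4x - 2)^2.

The rational canonical form is the block-diagonal matrix of companion matrices C(f_i):
R = [[0, 0, 0, -4], [1, 0, 0, -16], [0, 1, 0, -12], [0, 0, 1, 8]].

Note the characteristic polynomial does not split into linear factors over ℚ, so A has no Jordan form over ℚ; the rational canonical form exists over any field.

R = [[0, 0, 0, -4], [1, 0, 0, -16], [0, 1, 0, -12], [0, 0, 1, 8]]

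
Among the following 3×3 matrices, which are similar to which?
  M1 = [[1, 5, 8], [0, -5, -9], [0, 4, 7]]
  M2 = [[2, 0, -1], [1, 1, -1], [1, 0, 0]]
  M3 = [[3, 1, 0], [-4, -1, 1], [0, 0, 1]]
2 classes: {M1, M3}, {M2}

Characteristic polynomials: χ_{M1} = (x - 1)^3, χ_{M2} = (x - 1)^3, χ_{M3} = (x - 1)^3.

{M1, M3}: invariant factors (x - 1)^3.

{M2}: invariant factors x - 1, (x - 1)^2.

Matrices are similar if and only if their invariant-factor lists agree; the partition into similarity classes is {M1, M3}, {M2}.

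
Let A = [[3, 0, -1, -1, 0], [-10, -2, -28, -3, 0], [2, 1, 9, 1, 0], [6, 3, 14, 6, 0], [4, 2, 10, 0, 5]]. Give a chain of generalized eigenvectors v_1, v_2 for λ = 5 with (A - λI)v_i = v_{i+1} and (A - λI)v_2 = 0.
v_1 = [[0, 0, 0, 1, 1]]^T, v_2 = [[-1, -3, 1, 1, 0]]^T

We seek v_1 ∈ ker((A - 5I)^2) \ ker(A - 5I), then set v_{i+1} = (A - 5I) v_i.

One such chain is v_1 = [[0, 0, 0, 1, 1]]^T, v_2 = [[-1, -3, 1, 1, 0]]^T. Check: (A - 5I) v_2 = [[0, 0, 0, 0, 0]]^T = 0.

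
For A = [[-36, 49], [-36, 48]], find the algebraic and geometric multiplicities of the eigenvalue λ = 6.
The characteristic polynomial is (x - 6)^2, so the factor x - 6 appears with exponent 2: the algebraic multiplicity is 2.

rank(A - 6I) = 1, so the eigenspace has dimension 2 - 1 = 1: the geometric multiplicity is 1.

Since 1 < 2, A is not diagonalizable.

algebraic multiplicity 2, geometric multiplicity 1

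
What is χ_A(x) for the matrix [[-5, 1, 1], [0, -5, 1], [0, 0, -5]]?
xI - A = [[x + 5, -1, -1], [0, x + 5, -1], [0, 0, x + 5]].

Expanding det(xI - A) along the first row:
det(xI - A) = + (x + 5)·det([[x + 5, -1], [0, x + 5]]) - (-1)·det([[0, -1], [0, x + 5]]) + (-1)·det([[0, x + 5], [0, 0]]).

Evaluating gives χ_A(x) = x^3 + 15x^2 + 75x + 125 = (x + 5)^3.

χ_A(x) = (x + 5)^3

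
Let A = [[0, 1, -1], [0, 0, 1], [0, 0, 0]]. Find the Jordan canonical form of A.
The characteristic polynomial is det(xI - A) = x^3, so the eigenvalues are 0 (algebraic multiplicity 3).

For λ = 0: rank(A) = 2, rank(A^2) = 1, rank(A^3) = 0. The eigenspace has dimension 3 - 2 = 1, so there is 1 Jordan block; the rank sequence gives block sizes [3].

Assembling the blocks gives the Jordan form J above.

J = [[0, 1, 0], [0, 0, 1], [0, 0, 0]]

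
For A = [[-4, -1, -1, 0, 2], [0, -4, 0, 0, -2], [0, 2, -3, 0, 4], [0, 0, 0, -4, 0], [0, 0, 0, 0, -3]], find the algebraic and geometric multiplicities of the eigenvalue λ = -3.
algebraic multiplicity 2, geometric multiplicity 2

The characteristic polynomial is (x + 3)^2(x + 4)^3, so the factor x + 3 appears with exponent 2: the algebraic multiplicity is 2.

rank(A + 3I) = 3, so the eigenspace has dimension 5 - 3 = 2: the geometric multiplicity is 2.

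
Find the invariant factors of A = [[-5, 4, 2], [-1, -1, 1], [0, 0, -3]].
x + 3, (x + 3)^2

The Jordan structure of A has elementary divisors (x + 3)^2, (x + 3). Arranging the block sizes at each eigenvalue in decreasing order and taking row products gives the invariant factors.

Invariant factors (smallest first, each dividing the next): x + 3, (x + 3)^2.

Check: the last factor (x + 3)^2 is the minimal polynomial, and the product (x + 3)^3 is the characteristic polynomial.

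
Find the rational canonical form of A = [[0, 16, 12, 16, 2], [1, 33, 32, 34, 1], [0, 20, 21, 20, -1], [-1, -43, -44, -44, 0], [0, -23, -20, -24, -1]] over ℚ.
The invariant factors of A (the non-unit diagonal entries of the Smith normal form of xI - A over ℚ[x]) are (x - 1)(x^2 - 4x - 6)^2, each dividing the next. The characteristic polynomial is their product, (x - 1)(x^2 - 4x - 6)^2.

The rational canonical form is the block-diagonal matrix of companion matrices C(f_i):
R = [[0, 0, 0, 0, 36], [1, 0, 0, 0, 12], [0, 1, 0, 0, -44], [0, 0, 1, 0, -12], [0, 0, 0, 1, 9]].

Note the characteristic polynomial does not split into linear factors over ℚ, so A has no Jordan form over ℚ; the rational canonical form exists over any field.

R = [[0, 0, 0, 0, 36], [1, 0, 0, 0, 12], [0, 1, 0, 0, -44], [0, 0, 1, 0, -12], [0, 0, 0, 1, 9]]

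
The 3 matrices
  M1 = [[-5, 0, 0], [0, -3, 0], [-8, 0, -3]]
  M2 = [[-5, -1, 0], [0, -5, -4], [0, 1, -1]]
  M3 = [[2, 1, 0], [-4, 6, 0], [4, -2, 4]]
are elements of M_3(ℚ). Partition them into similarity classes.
3 classes: {M1}, {M2}, {M3}

Characteristic polynomials: χ_{M1} = (x + 3)^2(x + 5), χ_{M2} = (x + 3)^2(x + 5), χ_{M3} = (x - 4)^3.

{M1}: invariant factors x + 3, (x + 3)(x + 5).

{M2}: invariant factors (x + 3)^2(x + 5).

{M3}: invariant factors x - 4, (x - 4)^2.

Matrices are similar if and only if their invariant-factor lists agree; the partition into similarity classes is {M1}, {M2}, {M3}.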